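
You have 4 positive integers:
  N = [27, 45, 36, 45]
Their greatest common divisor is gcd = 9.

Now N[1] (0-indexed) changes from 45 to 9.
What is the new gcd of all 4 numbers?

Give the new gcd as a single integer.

Answer: 9

Derivation:
Numbers: [27, 45, 36, 45], gcd = 9
Change: index 1, 45 -> 9
gcd of the OTHER numbers (without index 1): gcd([27, 36, 45]) = 9
New gcd = gcd(g_others, new_val) = gcd(9, 9) = 9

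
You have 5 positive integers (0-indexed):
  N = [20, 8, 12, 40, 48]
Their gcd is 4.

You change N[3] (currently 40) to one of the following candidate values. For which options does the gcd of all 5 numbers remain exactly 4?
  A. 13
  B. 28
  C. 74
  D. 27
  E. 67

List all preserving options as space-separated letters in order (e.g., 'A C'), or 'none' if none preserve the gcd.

Answer: B

Derivation:
Old gcd = 4; gcd of others (without N[3]) = 4
New gcd for candidate v: gcd(4, v). Preserves old gcd iff gcd(4, v) = 4.
  Option A: v=13, gcd(4,13)=1 -> changes
  Option B: v=28, gcd(4,28)=4 -> preserves
  Option C: v=74, gcd(4,74)=2 -> changes
  Option D: v=27, gcd(4,27)=1 -> changes
  Option E: v=67, gcd(4,67)=1 -> changes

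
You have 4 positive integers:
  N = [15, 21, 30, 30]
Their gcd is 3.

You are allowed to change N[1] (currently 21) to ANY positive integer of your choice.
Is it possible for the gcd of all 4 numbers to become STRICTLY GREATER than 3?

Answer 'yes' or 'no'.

Current gcd = 3
gcd of all OTHER numbers (without N[1]=21): gcd([15, 30, 30]) = 15
The new gcd after any change is gcd(15, new_value).
This can be at most 15.
Since 15 > old gcd 3, the gcd CAN increase (e.g., set N[1] = 15).

Answer: yes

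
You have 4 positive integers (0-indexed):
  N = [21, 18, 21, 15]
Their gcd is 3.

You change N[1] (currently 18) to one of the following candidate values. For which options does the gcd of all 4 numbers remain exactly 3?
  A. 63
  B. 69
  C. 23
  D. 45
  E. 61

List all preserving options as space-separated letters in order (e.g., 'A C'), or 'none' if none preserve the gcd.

Answer: A B D

Derivation:
Old gcd = 3; gcd of others (without N[1]) = 3
New gcd for candidate v: gcd(3, v). Preserves old gcd iff gcd(3, v) = 3.
  Option A: v=63, gcd(3,63)=3 -> preserves
  Option B: v=69, gcd(3,69)=3 -> preserves
  Option C: v=23, gcd(3,23)=1 -> changes
  Option D: v=45, gcd(3,45)=3 -> preserves
  Option E: v=61, gcd(3,61)=1 -> changes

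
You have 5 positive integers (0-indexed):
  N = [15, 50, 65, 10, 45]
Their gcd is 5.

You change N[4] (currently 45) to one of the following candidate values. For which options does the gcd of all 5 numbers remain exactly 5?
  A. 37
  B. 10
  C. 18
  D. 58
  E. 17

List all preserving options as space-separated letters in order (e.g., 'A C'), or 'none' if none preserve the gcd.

Old gcd = 5; gcd of others (without N[4]) = 5
New gcd for candidate v: gcd(5, v). Preserves old gcd iff gcd(5, v) = 5.
  Option A: v=37, gcd(5,37)=1 -> changes
  Option B: v=10, gcd(5,10)=5 -> preserves
  Option C: v=18, gcd(5,18)=1 -> changes
  Option D: v=58, gcd(5,58)=1 -> changes
  Option E: v=17, gcd(5,17)=1 -> changes

Answer: B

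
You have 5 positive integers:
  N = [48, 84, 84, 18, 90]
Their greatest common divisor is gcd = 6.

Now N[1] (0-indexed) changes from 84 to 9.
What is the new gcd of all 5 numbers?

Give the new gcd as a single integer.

Numbers: [48, 84, 84, 18, 90], gcd = 6
Change: index 1, 84 -> 9
gcd of the OTHER numbers (without index 1): gcd([48, 84, 18, 90]) = 6
New gcd = gcd(g_others, new_val) = gcd(6, 9) = 3

Answer: 3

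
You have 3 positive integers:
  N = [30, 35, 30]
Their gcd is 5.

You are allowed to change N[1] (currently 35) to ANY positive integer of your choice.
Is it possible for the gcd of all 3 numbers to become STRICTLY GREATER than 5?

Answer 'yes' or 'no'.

Current gcd = 5
gcd of all OTHER numbers (without N[1]=35): gcd([30, 30]) = 30
The new gcd after any change is gcd(30, new_value).
This can be at most 30.
Since 30 > old gcd 5, the gcd CAN increase (e.g., set N[1] = 30).

Answer: yes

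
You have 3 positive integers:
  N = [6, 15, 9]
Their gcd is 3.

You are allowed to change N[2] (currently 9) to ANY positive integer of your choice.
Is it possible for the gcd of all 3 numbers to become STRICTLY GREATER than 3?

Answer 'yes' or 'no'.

Answer: no

Derivation:
Current gcd = 3
gcd of all OTHER numbers (without N[2]=9): gcd([6, 15]) = 3
The new gcd after any change is gcd(3, new_value).
This can be at most 3.
Since 3 = old gcd 3, the gcd can only stay the same or decrease.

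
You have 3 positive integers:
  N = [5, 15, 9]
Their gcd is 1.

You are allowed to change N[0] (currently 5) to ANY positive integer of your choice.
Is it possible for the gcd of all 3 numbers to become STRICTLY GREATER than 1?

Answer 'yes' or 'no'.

Current gcd = 1
gcd of all OTHER numbers (without N[0]=5): gcd([15, 9]) = 3
The new gcd after any change is gcd(3, new_value).
This can be at most 3.
Since 3 > old gcd 1, the gcd CAN increase (e.g., set N[0] = 3).

Answer: yes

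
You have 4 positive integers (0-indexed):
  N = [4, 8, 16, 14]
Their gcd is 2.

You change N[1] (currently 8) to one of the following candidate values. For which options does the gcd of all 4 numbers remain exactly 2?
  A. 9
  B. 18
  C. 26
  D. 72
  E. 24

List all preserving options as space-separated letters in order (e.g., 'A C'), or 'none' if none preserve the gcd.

Answer: B C D E

Derivation:
Old gcd = 2; gcd of others (without N[1]) = 2
New gcd for candidate v: gcd(2, v). Preserves old gcd iff gcd(2, v) = 2.
  Option A: v=9, gcd(2,9)=1 -> changes
  Option B: v=18, gcd(2,18)=2 -> preserves
  Option C: v=26, gcd(2,26)=2 -> preserves
  Option D: v=72, gcd(2,72)=2 -> preserves
  Option E: v=24, gcd(2,24)=2 -> preserves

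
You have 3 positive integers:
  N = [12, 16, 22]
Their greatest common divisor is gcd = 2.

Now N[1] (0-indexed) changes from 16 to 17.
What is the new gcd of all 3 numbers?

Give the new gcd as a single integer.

Answer: 1

Derivation:
Numbers: [12, 16, 22], gcd = 2
Change: index 1, 16 -> 17
gcd of the OTHER numbers (without index 1): gcd([12, 22]) = 2
New gcd = gcd(g_others, new_val) = gcd(2, 17) = 1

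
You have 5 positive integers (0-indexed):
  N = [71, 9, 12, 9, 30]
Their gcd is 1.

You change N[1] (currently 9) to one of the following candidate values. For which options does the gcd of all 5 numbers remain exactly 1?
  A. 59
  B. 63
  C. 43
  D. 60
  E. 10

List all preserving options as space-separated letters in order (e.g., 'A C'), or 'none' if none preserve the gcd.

Answer: A B C D E

Derivation:
Old gcd = 1; gcd of others (without N[1]) = 1
New gcd for candidate v: gcd(1, v). Preserves old gcd iff gcd(1, v) = 1.
  Option A: v=59, gcd(1,59)=1 -> preserves
  Option B: v=63, gcd(1,63)=1 -> preserves
  Option C: v=43, gcd(1,43)=1 -> preserves
  Option D: v=60, gcd(1,60)=1 -> preserves
  Option E: v=10, gcd(1,10)=1 -> preserves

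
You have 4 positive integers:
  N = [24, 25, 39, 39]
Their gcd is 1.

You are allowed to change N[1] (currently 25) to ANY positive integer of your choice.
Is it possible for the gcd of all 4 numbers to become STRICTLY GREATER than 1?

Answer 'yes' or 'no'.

Answer: yes

Derivation:
Current gcd = 1
gcd of all OTHER numbers (without N[1]=25): gcd([24, 39, 39]) = 3
The new gcd after any change is gcd(3, new_value).
This can be at most 3.
Since 3 > old gcd 1, the gcd CAN increase (e.g., set N[1] = 3).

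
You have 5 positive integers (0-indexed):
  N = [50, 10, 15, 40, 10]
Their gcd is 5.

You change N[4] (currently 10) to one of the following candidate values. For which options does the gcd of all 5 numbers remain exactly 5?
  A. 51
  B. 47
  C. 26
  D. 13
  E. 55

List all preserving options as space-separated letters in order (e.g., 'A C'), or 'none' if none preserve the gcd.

Answer: E

Derivation:
Old gcd = 5; gcd of others (without N[4]) = 5
New gcd for candidate v: gcd(5, v). Preserves old gcd iff gcd(5, v) = 5.
  Option A: v=51, gcd(5,51)=1 -> changes
  Option B: v=47, gcd(5,47)=1 -> changes
  Option C: v=26, gcd(5,26)=1 -> changes
  Option D: v=13, gcd(5,13)=1 -> changes
  Option E: v=55, gcd(5,55)=5 -> preserves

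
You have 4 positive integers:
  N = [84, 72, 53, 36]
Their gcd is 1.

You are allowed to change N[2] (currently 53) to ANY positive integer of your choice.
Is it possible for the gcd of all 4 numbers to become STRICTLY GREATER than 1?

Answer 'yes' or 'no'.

Answer: yes

Derivation:
Current gcd = 1
gcd of all OTHER numbers (without N[2]=53): gcd([84, 72, 36]) = 12
The new gcd after any change is gcd(12, new_value).
This can be at most 12.
Since 12 > old gcd 1, the gcd CAN increase (e.g., set N[2] = 12).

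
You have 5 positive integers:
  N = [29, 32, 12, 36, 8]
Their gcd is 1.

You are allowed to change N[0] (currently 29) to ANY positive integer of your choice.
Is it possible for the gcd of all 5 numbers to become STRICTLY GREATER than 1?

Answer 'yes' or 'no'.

Answer: yes

Derivation:
Current gcd = 1
gcd of all OTHER numbers (without N[0]=29): gcd([32, 12, 36, 8]) = 4
The new gcd after any change is gcd(4, new_value).
This can be at most 4.
Since 4 > old gcd 1, the gcd CAN increase (e.g., set N[0] = 4).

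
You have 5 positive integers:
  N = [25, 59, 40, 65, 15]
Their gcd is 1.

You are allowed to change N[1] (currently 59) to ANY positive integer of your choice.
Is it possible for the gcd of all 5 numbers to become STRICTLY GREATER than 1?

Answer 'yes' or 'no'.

Answer: yes

Derivation:
Current gcd = 1
gcd of all OTHER numbers (without N[1]=59): gcd([25, 40, 65, 15]) = 5
The new gcd after any change is gcd(5, new_value).
This can be at most 5.
Since 5 > old gcd 1, the gcd CAN increase (e.g., set N[1] = 5).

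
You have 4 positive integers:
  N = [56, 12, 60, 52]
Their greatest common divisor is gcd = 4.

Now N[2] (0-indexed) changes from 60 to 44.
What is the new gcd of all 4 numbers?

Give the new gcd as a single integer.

Answer: 4

Derivation:
Numbers: [56, 12, 60, 52], gcd = 4
Change: index 2, 60 -> 44
gcd of the OTHER numbers (without index 2): gcd([56, 12, 52]) = 4
New gcd = gcd(g_others, new_val) = gcd(4, 44) = 4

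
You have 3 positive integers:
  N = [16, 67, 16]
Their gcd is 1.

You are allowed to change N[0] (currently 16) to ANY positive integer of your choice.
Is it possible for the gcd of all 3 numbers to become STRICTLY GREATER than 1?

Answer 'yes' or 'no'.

Current gcd = 1
gcd of all OTHER numbers (without N[0]=16): gcd([67, 16]) = 1
The new gcd after any change is gcd(1, new_value).
This can be at most 1.
Since 1 = old gcd 1, the gcd can only stay the same or decrease.

Answer: no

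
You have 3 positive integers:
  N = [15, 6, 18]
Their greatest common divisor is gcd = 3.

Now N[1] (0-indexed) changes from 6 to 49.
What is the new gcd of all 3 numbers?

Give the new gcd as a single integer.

Numbers: [15, 6, 18], gcd = 3
Change: index 1, 6 -> 49
gcd of the OTHER numbers (without index 1): gcd([15, 18]) = 3
New gcd = gcd(g_others, new_val) = gcd(3, 49) = 1

Answer: 1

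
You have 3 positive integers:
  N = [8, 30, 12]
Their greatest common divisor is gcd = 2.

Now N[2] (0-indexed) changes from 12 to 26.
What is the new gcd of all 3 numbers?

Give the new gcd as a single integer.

Numbers: [8, 30, 12], gcd = 2
Change: index 2, 12 -> 26
gcd of the OTHER numbers (without index 2): gcd([8, 30]) = 2
New gcd = gcd(g_others, new_val) = gcd(2, 26) = 2

Answer: 2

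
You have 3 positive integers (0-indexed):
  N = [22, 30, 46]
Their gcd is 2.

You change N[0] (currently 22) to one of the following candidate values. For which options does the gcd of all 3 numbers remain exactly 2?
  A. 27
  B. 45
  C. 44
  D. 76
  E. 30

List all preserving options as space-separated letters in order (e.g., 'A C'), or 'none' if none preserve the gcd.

Answer: C D E

Derivation:
Old gcd = 2; gcd of others (without N[0]) = 2
New gcd for candidate v: gcd(2, v). Preserves old gcd iff gcd(2, v) = 2.
  Option A: v=27, gcd(2,27)=1 -> changes
  Option B: v=45, gcd(2,45)=1 -> changes
  Option C: v=44, gcd(2,44)=2 -> preserves
  Option D: v=76, gcd(2,76)=2 -> preserves
  Option E: v=30, gcd(2,30)=2 -> preserves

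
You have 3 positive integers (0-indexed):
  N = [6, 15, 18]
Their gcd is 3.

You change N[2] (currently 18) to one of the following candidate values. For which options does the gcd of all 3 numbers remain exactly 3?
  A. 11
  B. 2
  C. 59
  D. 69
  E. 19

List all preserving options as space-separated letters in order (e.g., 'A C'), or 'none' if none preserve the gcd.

Answer: D

Derivation:
Old gcd = 3; gcd of others (without N[2]) = 3
New gcd for candidate v: gcd(3, v). Preserves old gcd iff gcd(3, v) = 3.
  Option A: v=11, gcd(3,11)=1 -> changes
  Option B: v=2, gcd(3,2)=1 -> changes
  Option C: v=59, gcd(3,59)=1 -> changes
  Option D: v=69, gcd(3,69)=3 -> preserves
  Option E: v=19, gcd(3,19)=1 -> changes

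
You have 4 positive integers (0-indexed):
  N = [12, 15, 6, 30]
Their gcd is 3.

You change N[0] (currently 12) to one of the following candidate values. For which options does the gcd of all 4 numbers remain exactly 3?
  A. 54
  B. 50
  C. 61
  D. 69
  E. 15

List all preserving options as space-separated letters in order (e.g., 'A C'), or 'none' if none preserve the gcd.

Old gcd = 3; gcd of others (without N[0]) = 3
New gcd for candidate v: gcd(3, v). Preserves old gcd iff gcd(3, v) = 3.
  Option A: v=54, gcd(3,54)=3 -> preserves
  Option B: v=50, gcd(3,50)=1 -> changes
  Option C: v=61, gcd(3,61)=1 -> changes
  Option D: v=69, gcd(3,69)=3 -> preserves
  Option E: v=15, gcd(3,15)=3 -> preserves

Answer: A D E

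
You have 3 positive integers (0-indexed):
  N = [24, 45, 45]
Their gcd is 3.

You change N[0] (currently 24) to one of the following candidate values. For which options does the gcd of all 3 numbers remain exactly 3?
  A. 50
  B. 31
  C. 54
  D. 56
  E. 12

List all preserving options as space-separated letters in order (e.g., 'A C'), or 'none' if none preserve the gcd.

Old gcd = 3; gcd of others (without N[0]) = 45
New gcd for candidate v: gcd(45, v). Preserves old gcd iff gcd(45, v) = 3.
  Option A: v=50, gcd(45,50)=5 -> changes
  Option B: v=31, gcd(45,31)=1 -> changes
  Option C: v=54, gcd(45,54)=9 -> changes
  Option D: v=56, gcd(45,56)=1 -> changes
  Option E: v=12, gcd(45,12)=3 -> preserves

Answer: E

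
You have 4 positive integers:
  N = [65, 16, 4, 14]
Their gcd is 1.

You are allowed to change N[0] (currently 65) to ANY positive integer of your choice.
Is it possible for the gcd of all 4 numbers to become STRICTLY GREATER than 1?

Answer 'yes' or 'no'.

Current gcd = 1
gcd of all OTHER numbers (without N[0]=65): gcd([16, 4, 14]) = 2
The new gcd after any change is gcd(2, new_value).
This can be at most 2.
Since 2 > old gcd 1, the gcd CAN increase (e.g., set N[0] = 2).

Answer: yes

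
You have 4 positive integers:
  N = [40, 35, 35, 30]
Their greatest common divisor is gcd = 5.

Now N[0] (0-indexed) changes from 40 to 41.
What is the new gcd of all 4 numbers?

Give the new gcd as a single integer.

Answer: 1

Derivation:
Numbers: [40, 35, 35, 30], gcd = 5
Change: index 0, 40 -> 41
gcd of the OTHER numbers (without index 0): gcd([35, 35, 30]) = 5
New gcd = gcd(g_others, new_val) = gcd(5, 41) = 1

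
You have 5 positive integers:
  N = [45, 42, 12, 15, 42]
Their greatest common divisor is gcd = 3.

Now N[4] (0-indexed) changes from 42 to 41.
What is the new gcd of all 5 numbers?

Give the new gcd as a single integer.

Answer: 1

Derivation:
Numbers: [45, 42, 12, 15, 42], gcd = 3
Change: index 4, 42 -> 41
gcd of the OTHER numbers (without index 4): gcd([45, 42, 12, 15]) = 3
New gcd = gcd(g_others, new_val) = gcd(3, 41) = 1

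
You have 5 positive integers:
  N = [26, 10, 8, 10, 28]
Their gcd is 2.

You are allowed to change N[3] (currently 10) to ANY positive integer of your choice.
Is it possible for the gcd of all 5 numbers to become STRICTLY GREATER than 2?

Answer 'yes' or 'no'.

Answer: no

Derivation:
Current gcd = 2
gcd of all OTHER numbers (without N[3]=10): gcd([26, 10, 8, 28]) = 2
The new gcd after any change is gcd(2, new_value).
This can be at most 2.
Since 2 = old gcd 2, the gcd can only stay the same or decrease.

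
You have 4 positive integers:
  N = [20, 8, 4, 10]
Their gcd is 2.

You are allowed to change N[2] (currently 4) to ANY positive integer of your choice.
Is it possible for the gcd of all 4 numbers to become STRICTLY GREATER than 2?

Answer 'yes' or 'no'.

Answer: no

Derivation:
Current gcd = 2
gcd of all OTHER numbers (without N[2]=4): gcd([20, 8, 10]) = 2
The new gcd after any change is gcd(2, new_value).
This can be at most 2.
Since 2 = old gcd 2, the gcd can only stay the same or decrease.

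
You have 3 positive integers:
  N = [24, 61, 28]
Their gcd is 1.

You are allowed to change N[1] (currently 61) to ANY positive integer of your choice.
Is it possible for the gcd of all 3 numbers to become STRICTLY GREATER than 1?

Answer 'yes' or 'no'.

Answer: yes

Derivation:
Current gcd = 1
gcd of all OTHER numbers (without N[1]=61): gcd([24, 28]) = 4
The new gcd after any change is gcd(4, new_value).
This can be at most 4.
Since 4 > old gcd 1, the gcd CAN increase (e.g., set N[1] = 4).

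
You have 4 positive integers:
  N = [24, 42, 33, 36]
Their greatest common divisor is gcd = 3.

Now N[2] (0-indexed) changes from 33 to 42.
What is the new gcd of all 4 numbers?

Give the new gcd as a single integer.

Numbers: [24, 42, 33, 36], gcd = 3
Change: index 2, 33 -> 42
gcd of the OTHER numbers (without index 2): gcd([24, 42, 36]) = 6
New gcd = gcd(g_others, new_val) = gcd(6, 42) = 6

Answer: 6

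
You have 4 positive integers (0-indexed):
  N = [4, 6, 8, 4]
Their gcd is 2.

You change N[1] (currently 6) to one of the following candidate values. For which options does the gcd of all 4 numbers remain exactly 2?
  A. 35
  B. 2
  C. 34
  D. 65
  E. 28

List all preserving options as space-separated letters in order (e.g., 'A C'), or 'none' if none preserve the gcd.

Old gcd = 2; gcd of others (without N[1]) = 4
New gcd for candidate v: gcd(4, v). Preserves old gcd iff gcd(4, v) = 2.
  Option A: v=35, gcd(4,35)=1 -> changes
  Option B: v=2, gcd(4,2)=2 -> preserves
  Option C: v=34, gcd(4,34)=2 -> preserves
  Option D: v=65, gcd(4,65)=1 -> changes
  Option E: v=28, gcd(4,28)=4 -> changes

Answer: B C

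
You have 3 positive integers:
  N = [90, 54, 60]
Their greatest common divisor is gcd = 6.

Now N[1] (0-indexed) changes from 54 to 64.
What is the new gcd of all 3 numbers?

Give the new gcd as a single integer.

Answer: 2

Derivation:
Numbers: [90, 54, 60], gcd = 6
Change: index 1, 54 -> 64
gcd of the OTHER numbers (without index 1): gcd([90, 60]) = 30
New gcd = gcd(g_others, new_val) = gcd(30, 64) = 2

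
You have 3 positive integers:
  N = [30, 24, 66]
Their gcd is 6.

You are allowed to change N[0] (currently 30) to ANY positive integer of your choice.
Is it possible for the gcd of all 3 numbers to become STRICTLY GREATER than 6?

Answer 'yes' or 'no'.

Answer: no

Derivation:
Current gcd = 6
gcd of all OTHER numbers (without N[0]=30): gcd([24, 66]) = 6
The new gcd after any change is gcd(6, new_value).
This can be at most 6.
Since 6 = old gcd 6, the gcd can only stay the same or decrease.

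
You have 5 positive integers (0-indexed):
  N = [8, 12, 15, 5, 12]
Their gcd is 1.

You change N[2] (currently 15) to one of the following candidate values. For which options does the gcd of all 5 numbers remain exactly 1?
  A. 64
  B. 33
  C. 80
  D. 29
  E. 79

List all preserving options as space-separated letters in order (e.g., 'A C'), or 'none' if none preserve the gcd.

Answer: A B C D E

Derivation:
Old gcd = 1; gcd of others (without N[2]) = 1
New gcd for candidate v: gcd(1, v). Preserves old gcd iff gcd(1, v) = 1.
  Option A: v=64, gcd(1,64)=1 -> preserves
  Option B: v=33, gcd(1,33)=1 -> preserves
  Option C: v=80, gcd(1,80)=1 -> preserves
  Option D: v=29, gcd(1,29)=1 -> preserves
  Option E: v=79, gcd(1,79)=1 -> preserves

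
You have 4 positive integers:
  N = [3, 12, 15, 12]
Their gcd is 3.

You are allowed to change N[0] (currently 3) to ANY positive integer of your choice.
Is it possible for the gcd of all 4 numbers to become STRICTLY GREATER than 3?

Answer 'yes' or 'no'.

Current gcd = 3
gcd of all OTHER numbers (without N[0]=3): gcd([12, 15, 12]) = 3
The new gcd after any change is gcd(3, new_value).
This can be at most 3.
Since 3 = old gcd 3, the gcd can only stay the same or decrease.

Answer: no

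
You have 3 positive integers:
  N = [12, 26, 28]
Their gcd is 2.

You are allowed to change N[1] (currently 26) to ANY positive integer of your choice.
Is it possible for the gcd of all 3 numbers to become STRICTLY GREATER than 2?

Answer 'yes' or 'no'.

Current gcd = 2
gcd of all OTHER numbers (without N[1]=26): gcd([12, 28]) = 4
The new gcd after any change is gcd(4, new_value).
This can be at most 4.
Since 4 > old gcd 2, the gcd CAN increase (e.g., set N[1] = 4).

Answer: yes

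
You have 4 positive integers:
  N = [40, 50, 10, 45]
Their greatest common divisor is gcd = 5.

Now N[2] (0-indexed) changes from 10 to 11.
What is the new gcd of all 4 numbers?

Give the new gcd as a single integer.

Answer: 1

Derivation:
Numbers: [40, 50, 10, 45], gcd = 5
Change: index 2, 10 -> 11
gcd of the OTHER numbers (without index 2): gcd([40, 50, 45]) = 5
New gcd = gcd(g_others, new_val) = gcd(5, 11) = 1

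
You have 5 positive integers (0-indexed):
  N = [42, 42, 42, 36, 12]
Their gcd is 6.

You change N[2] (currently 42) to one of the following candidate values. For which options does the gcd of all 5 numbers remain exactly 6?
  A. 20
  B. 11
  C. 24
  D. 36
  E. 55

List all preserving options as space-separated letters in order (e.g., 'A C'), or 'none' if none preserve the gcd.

Answer: C D

Derivation:
Old gcd = 6; gcd of others (without N[2]) = 6
New gcd for candidate v: gcd(6, v). Preserves old gcd iff gcd(6, v) = 6.
  Option A: v=20, gcd(6,20)=2 -> changes
  Option B: v=11, gcd(6,11)=1 -> changes
  Option C: v=24, gcd(6,24)=6 -> preserves
  Option D: v=36, gcd(6,36)=6 -> preserves
  Option E: v=55, gcd(6,55)=1 -> changes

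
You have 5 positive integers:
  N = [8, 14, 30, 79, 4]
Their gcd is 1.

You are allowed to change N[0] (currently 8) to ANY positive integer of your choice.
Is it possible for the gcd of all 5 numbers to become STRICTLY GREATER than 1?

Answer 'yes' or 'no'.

Current gcd = 1
gcd of all OTHER numbers (without N[0]=8): gcd([14, 30, 79, 4]) = 1
The new gcd after any change is gcd(1, new_value).
This can be at most 1.
Since 1 = old gcd 1, the gcd can only stay the same or decrease.

Answer: no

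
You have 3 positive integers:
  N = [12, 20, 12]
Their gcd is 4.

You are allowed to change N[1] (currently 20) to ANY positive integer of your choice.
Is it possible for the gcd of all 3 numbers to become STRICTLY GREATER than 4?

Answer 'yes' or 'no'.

Current gcd = 4
gcd of all OTHER numbers (without N[1]=20): gcd([12, 12]) = 12
The new gcd after any change is gcd(12, new_value).
This can be at most 12.
Since 12 > old gcd 4, the gcd CAN increase (e.g., set N[1] = 12).

Answer: yes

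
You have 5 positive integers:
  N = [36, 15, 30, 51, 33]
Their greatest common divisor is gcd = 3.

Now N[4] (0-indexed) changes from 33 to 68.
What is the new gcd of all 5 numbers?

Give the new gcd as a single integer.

Numbers: [36, 15, 30, 51, 33], gcd = 3
Change: index 4, 33 -> 68
gcd of the OTHER numbers (without index 4): gcd([36, 15, 30, 51]) = 3
New gcd = gcd(g_others, new_val) = gcd(3, 68) = 1

Answer: 1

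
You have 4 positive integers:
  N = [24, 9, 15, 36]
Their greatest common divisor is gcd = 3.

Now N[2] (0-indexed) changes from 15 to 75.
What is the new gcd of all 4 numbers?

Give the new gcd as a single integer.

Answer: 3

Derivation:
Numbers: [24, 9, 15, 36], gcd = 3
Change: index 2, 15 -> 75
gcd of the OTHER numbers (without index 2): gcd([24, 9, 36]) = 3
New gcd = gcd(g_others, new_val) = gcd(3, 75) = 3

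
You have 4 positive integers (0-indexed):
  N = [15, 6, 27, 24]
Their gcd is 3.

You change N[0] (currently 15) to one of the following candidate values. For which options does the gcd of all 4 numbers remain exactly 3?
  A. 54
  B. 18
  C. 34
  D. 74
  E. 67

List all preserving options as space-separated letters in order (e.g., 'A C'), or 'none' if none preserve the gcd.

Answer: A B

Derivation:
Old gcd = 3; gcd of others (without N[0]) = 3
New gcd for candidate v: gcd(3, v). Preserves old gcd iff gcd(3, v) = 3.
  Option A: v=54, gcd(3,54)=3 -> preserves
  Option B: v=18, gcd(3,18)=3 -> preserves
  Option C: v=34, gcd(3,34)=1 -> changes
  Option D: v=74, gcd(3,74)=1 -> changes
  Option E: v=67, gcd(3,67)=1 -> changes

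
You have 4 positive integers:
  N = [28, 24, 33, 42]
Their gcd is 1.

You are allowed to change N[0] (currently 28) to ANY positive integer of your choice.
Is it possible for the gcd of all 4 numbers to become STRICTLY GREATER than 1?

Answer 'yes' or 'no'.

Answer: yes

Derivation:
Current gcd = 1
gcd of all OTHER numbers (without N[0]=28): gcd([24, 33, 42]) = 3
The new gcd after any change is gcd(3, new_value).
This can be at most 3.
Since 3 > old gcd 1, the gcd CAN increase (e.g., set N[0] = 3).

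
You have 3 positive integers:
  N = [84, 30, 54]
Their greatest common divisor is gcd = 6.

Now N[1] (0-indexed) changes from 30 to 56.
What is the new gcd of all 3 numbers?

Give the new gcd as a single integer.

Answer: 2

Derivation:
Numbers: [84, 30, 54], gcd = 6
Change: index 1, 30 -> 56
gcd of the OTHER numbers (without index 1): gcd([84, 54]) = 6
New gcd = gcd(g_others, new_val) = gcd(6, 56) = 2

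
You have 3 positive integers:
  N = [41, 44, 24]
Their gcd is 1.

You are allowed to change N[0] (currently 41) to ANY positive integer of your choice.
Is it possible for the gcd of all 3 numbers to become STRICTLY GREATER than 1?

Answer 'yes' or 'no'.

Current gcd = 1
gcd of all OTHER numbers (without N[0]=41): gcd([44, 24]) = 4
The new gcd after any change is gcd(4, new_value).
This can be at most 4.
Since 4 > old gcd 1, the gcd CAN increase (e.g., set N[0] = 4).

Answer: yes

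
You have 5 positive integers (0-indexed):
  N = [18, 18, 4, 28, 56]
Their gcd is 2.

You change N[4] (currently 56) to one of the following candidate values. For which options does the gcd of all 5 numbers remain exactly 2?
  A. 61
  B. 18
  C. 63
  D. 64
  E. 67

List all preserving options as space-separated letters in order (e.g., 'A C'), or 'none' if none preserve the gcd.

Answer: B D

Derivation:
Old gcd = 2; gcd of others (without N[4]) = 2
New gcd for candidate v: gcd(2, v). Preserves old gcd iff gcd(2, v) = 2.
  Option A: v=61, gcd(2,61)=1 -> changes
  Option B: v=18, gcd(2,18)=2 -> preserves
  Option C: v=63, gcd(2,63)=1 -> changes
  Option D: v=64, gcd(2,64)=2 -> preserves
  Option E: v=67, gcd(2,67)=1 -> changes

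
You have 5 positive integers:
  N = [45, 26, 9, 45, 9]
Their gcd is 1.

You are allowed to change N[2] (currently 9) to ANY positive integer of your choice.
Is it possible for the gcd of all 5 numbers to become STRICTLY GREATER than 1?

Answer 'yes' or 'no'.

Answer: no

Derivation:
Current gcd = 1
gcd of all OTHER numbers (without N[2]=9): gcd([45, 26, 45, 9]) = 1
The new gcd after any change is gcd(1, new_value).
This can be at most 1.
Since 1 = old gcd 1, the gcd can only stay the same or decrease.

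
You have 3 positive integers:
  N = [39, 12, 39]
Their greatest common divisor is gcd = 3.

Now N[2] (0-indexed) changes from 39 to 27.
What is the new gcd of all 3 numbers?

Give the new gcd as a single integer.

Answer: 3

Derivation:
Numbers: [39, 12, 39], gcd = 3
Change: index 2, 39 -> 27
gcd of the OTHER numbers (without index 2): gcd([39, 12]) = 3
New gcd = gcd(g_others, new_val) = gcd(3, 27) = 3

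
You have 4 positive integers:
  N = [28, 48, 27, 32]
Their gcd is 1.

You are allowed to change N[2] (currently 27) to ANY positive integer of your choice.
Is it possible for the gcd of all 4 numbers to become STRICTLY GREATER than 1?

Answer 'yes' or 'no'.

Current gcd = 1
gcd of all OTHER numbers (without N[2]=27): gcd([28, 48, 32]) = 4
The new gcd after any change is gcd(4, new_value).
This can be at most 4.
Since 4 > old gcd 1, the gcd CAN increase (e.g., set N[2] = 4).

Answer: yes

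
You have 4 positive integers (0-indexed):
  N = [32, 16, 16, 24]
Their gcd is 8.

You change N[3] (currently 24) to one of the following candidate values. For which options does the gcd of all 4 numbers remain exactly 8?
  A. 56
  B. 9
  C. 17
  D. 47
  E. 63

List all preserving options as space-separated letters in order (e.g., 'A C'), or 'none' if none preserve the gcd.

Old gcd = 8; gcd of others (without N[3]) = 16
New gcd for candidate v: gcd(16, v). Preserves old gcd iff gcd(16, v) = 8.
  Option A: v=56, gcd(16,56)=8 -> preserves
  Option B: v=9, gcd(16,9)=1 -> changes
  Option C: v=17, gcd(16,17)=1 -> changes
  Option D: v=47, gcd(16,47)=1 -> changes
  Option E: v=63, gcd(16,63)=1 -> changes

Answer: A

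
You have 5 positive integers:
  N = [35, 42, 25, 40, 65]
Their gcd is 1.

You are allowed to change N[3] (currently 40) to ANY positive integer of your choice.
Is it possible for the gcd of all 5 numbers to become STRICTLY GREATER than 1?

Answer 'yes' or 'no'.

Answer: no

Derivation:
Current gcd = 1
gcd of all OTHER numbers (without N[3]=40): gcd([35, 42, 25, 65]) = 1
The new gcd after any change is gcd(1, new_value).
This can be at most 1.
Since 1 = old gcd 1, the gcd can only stay the same or decrease.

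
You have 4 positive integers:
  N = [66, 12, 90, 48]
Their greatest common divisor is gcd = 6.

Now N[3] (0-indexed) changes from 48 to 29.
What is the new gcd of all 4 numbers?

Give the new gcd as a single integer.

Numbers: [66, 12, 90, 48], gcd = 6
Change: index 3, 48 -> 29
gcd of the OTHER numbers (without index 3): gcd([66, 12, 90]) = 6
New gcd = gcd(g_others, new_val) = gcd(6, 29) = 1

Answer: 1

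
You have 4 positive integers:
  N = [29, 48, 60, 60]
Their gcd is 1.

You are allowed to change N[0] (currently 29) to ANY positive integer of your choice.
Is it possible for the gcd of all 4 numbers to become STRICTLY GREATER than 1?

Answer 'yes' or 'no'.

Answer: yes

Derivation:
Current gcd = 1
gcd of all OTHER numbers (without N[0]=29): gcd([48, 60, 60]) = 12
The new gcd after any change is gcd(12, new_value).
This can be at most 12.
Since 12 > old gcd 1, the gcd CAN increase (e.g., set N[0] = 12).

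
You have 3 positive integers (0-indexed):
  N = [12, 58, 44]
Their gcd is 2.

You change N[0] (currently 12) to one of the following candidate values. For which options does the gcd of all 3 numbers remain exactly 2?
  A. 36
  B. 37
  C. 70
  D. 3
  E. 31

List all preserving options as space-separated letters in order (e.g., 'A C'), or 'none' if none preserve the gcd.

Answer: A C

Derivation:
Old gcd = 2; gcd of others (without N[0]) = 2
New gcd for candidate v: gcd(2, v). Preserves old gcd iff gcd(2, v) = 2.
  Option A: v=36, gcd(2,36)=2 -> preserves
  Option B: v=37, gcd(2,37)=1 -> changes
  Option C: v=70, gcd(2,70)=2 -> preserves
  Option D: v=3, gcd(2,3)=1 -> changes
  Option E: v=31, gcd(2,31)=1 -> changes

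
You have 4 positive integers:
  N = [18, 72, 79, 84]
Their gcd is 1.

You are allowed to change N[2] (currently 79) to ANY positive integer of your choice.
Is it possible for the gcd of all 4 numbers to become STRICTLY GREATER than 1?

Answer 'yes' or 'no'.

Answer: yes

Derivation:
Current gcd = 1
gcd of all OTHER numbers (without N[2]=79): gcd([18, 72, 84]) = 6
The new gcd after any change is gcd(6, new_value).
This can be at most 6.
Since 6 > old gcd 1, the gcd CAN increase (e.g., set N[2] = 6).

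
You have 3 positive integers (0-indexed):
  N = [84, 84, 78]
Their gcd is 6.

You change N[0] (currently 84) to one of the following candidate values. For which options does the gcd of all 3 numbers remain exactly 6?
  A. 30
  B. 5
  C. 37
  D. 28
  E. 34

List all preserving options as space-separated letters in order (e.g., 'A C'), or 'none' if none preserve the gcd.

Answer: A

Derivation:
Old gcd = 6; gcd of others (without N[0]) = 6
New gcd for candidate v: gcd(6, v). Preserves old gcd iff gcd(6, v) = 6.
  Option A: v=30, gcd(6,30)=6 -> preserves
  Option B: v=5, gcd(6,5)=1 -> changes
  Option C: v=37, gcd(6,37)=1 -> changes
  Option D: v=28, gcd(6,28)=2 -> changes
  Option E: v=34, gcd(6,34)=2 -> changes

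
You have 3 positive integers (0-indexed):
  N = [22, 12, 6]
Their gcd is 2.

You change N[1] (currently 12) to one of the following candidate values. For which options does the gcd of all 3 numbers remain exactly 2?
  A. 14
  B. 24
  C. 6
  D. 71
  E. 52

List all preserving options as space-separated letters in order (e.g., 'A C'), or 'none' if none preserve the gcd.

Old gcd = 2; gcd of others (without N[1]) = 2
New gcd for candidate v: gcd(2, v). Preserves old gcd iff gcd(2, v) = 2.
  Option A: v=14, gcd(2,14)=2 -> preserves
  Option B: v=24, gcd(2,24)=2 -> preserves
  Option C: v=6, gcd(2,6)=2 -> preserves
  Option D: v=71, gcd(2,71)=1 -> changes
  Option E: v=52, gcd(2,52)=2 -> preserves

Answer: A B C E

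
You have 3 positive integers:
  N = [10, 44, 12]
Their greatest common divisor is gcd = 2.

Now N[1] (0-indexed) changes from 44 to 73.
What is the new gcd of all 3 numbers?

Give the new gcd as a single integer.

Answer: 1

Derivation:
Numbers: [10, 44, 12], gcd = 2
Change: index 1, 44 -> 73
gcd of the OTHER numbers (without index 1): gcd([10, 12]) = 2
New gcd = gcd(g_others, new_val) = gcd(2, 73) = 1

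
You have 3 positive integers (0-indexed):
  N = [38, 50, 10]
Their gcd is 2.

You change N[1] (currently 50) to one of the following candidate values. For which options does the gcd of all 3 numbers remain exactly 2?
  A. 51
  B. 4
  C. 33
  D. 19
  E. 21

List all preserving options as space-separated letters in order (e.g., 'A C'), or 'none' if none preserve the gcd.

Answer: B

Derivation:
Old gcd = 2; gcd of others (without N[1]) = 2
New gcd for candidate v: gcd(2, v). Preserves old gcd iff gcd(2, v) = 2.
  Option A: v=51, gcd(2,51)=1 -> changes
  Option B: v=4, gcd(2,4)=2 -> preserves
  Option C: v=33, gcd(2,33)=1 -> changes
  Option D: v=19, gcd(2,19)=1 -> changes
  Option E: v=21, gcd(2,21)=1 -> changes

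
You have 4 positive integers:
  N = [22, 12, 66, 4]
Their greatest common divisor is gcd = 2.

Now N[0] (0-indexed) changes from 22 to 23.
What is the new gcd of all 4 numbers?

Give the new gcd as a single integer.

Answer: 1

Derivation:
Numbers: [22, 12, 66, 4], gcd = 2
Change: index 0, 22 -> 23
gcd of the OTHER numbers (without index 0): gcd([12, 66, 4]) = 2
New gcd = gcd(g_others, new_val) = gcd(2, 23) = 1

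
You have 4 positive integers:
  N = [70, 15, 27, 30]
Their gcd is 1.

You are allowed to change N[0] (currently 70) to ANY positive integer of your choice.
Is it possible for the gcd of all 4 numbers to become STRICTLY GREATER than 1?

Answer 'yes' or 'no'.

Current gcd = 1
gcd of all OTHER numbers (without N[0]=70): gcd([15, 27, 30]) = 3
The new gcd after any change is gcd(3, new_value).
This can be at most 3.
Since 3 > old gcd 1, the gcd CAN increase (e.g., set N[0] = 3).

Answer: yes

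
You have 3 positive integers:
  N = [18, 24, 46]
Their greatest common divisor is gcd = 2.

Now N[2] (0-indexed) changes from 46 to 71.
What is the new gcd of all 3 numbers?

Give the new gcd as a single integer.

Answer: 1

Derivation:
Numbers: [18, 24, 46], gcd = 2
Change: index 2, 46 -> 71
gcd of the OTHER numbers (without index 2): gcd([18, 24]) = 6
New gcd = gcd(g_others, new_val) = gcd(6, 71) = 1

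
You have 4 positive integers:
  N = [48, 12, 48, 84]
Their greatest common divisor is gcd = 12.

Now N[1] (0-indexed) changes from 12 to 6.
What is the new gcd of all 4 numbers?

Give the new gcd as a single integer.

Answer: 6

Derivation:
Numbers: [48, 12, 48, 84], gcd = 12
Change: index 1, 12 -> 6
gcd of the OTHER numbers (without index 1): gcd([48, 48, 84]) = 12
New gcd = gcd(g_others, new_val) = gcd(12, 6) = 6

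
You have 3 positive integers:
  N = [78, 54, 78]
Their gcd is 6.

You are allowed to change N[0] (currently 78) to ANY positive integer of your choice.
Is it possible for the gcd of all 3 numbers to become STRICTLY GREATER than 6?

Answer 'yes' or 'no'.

Current gcd = 6
gcd of all OTHER numbers (without N[0]=78): gcd([54, 78]) = 6
The new gcd after any change is gcd(6, new_value).
This can be at most 6.
Since 6 = old gcd 6, the gcd can only stay the same or decrease.

Answer: no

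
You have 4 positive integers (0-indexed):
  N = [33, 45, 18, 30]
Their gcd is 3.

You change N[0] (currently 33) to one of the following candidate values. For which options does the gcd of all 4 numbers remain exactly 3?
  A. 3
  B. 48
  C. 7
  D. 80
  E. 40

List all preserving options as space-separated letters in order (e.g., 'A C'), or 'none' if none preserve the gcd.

Answer: A B

Derivation:
Old gcd = 3; gcd of others (without N[0]) = 3
New gcd for candidate v: gcd(3, v). Preserves old gcd iff gcd(3, v) = 3.
  Option A: v=3, gcd(3,3)=3 -> preserves
  Option B: v=48, gcd(3,48)=3 -> preserves
  Option C: v=7, gcd(3,7)=1 -> changes
  Option D: v=80, gcd(3,80)=1 -> changes
  Option E: v=40, gcd(3,40)=1 -> changes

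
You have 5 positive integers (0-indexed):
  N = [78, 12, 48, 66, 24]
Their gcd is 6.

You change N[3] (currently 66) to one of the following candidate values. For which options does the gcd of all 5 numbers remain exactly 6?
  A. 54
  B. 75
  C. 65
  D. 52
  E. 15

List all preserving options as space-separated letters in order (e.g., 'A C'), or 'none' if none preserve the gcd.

Answer: A

Derivation:
Old gcd = 6; gcd of others (without N[3]) = 6
New gcd for candidate v: gcd(6, v). Preserves old gcd iff gcd(6, v) = 6.
  Option A: v=54, gcd(6,54)=6 -> preserves
  Option B: v=75, gcd(6,75)=3 -> changes
  Option C: v=65, gcd(6,65)=1 -> changes
  Option D: v=52, gcd(6,52)=2 -> changes
  Option E: v=15, gcd(6,15)=3 -> changes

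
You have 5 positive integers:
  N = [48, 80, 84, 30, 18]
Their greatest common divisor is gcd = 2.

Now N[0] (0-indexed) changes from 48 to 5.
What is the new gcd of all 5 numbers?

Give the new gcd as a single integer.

Answer: 1

Derivation:
Numbers: [48, 80, 84, 30, 18], gcd = 2
Change: index 0, 48 -> 5
gcd of the OTHER numbers (without index 0): gcd([80, 84, 30, 18]) = 2
New gcd = gcd(g_others, new_val) = gcd(2, 5) = 1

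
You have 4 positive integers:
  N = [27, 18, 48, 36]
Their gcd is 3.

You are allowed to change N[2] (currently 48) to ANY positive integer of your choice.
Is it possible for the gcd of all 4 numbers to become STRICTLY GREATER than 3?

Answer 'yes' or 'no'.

Answer: yes

Derivation:
Current gcd = 3
gcd of all OTHER numbers (without N[2]=48): gcd([27, 18, 36]) = 9
The new gcd after any change is gcd(9, new_value).
This can be at most 9.
Since 9 > old gcd 3, the gcd CAN increase (e.g., set N[2] = 9).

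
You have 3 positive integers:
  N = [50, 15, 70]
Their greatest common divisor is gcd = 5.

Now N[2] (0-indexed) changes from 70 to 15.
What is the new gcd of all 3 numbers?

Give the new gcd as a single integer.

Answer: 5

Derivation:
Numbers: [50, 15, 70], gcd = 5
Change: index 2, 70 -> 15
gcd of the OTHER numbers (without index 2): gcd([50, 15]) = 5
New gcd = gcd(g_others, new_val) = gcd(5, 15) = 5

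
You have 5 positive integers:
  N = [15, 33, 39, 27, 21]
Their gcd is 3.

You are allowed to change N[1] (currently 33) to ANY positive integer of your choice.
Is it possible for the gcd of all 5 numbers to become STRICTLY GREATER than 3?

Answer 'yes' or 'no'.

Answer: no

Derivation:
Current gcd = 3
gcd of all OTHER numbers (without N[1]=33): gcd([15, 39, 27, 21]) = 3
The new gcd after any change is gcd(3, new_value).
This can be at most 3.
Since 3 = old gcd 3, the gcd can only stay the same or decrease.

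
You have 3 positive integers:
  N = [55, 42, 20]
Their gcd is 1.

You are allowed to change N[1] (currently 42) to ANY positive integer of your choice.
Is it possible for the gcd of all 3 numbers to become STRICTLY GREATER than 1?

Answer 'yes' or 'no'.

Answer: yes

Derivation:
Current gcd = 1
gcd of all OTHER numbers (without N[1]=42): gcd([55, 20]) = 5
The new gcd after any change is gcd(5, new_value).
This can be at most 5.
Since 5 > old gcd 1, the gcd CAN increase (e.g., set N[1] = 5).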